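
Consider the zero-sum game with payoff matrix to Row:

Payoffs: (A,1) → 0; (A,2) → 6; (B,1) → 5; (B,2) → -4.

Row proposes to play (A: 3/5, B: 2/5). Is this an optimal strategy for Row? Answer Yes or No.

Yes

Against 1 this mix gives (3/5)·0 + (2/5)·5 = 2.
Against 2 this mix gives (3/5)·6 + (2/5)·(-4) = 2.
All of Column's active replies (1, 2) yield 2, and no column does worse for Row. The mix makes Column indifferent and guarantees 2, so it is optimal.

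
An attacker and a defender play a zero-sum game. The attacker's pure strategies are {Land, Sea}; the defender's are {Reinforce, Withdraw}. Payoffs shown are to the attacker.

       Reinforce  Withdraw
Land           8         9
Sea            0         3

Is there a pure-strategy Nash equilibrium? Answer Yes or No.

Yes

Row minima: Land → 8, Sea → 0; maximin = 8.
Column maxima: Reinforce → 8, Withdraw → 9; minimax = 8.
maximin = minimax = 8, so a saddle point exists.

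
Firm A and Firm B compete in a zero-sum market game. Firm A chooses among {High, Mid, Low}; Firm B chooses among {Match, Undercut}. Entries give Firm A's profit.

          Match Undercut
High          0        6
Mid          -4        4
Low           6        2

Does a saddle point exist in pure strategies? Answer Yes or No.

Row minima: High → 0, Mid → -4, Low → 2; maximin = 2.
Column maxima: Match → 6, Undercut → 6; minimax = 6.
2 ≠ 6, so no pure-strategy equilibrium exists.

No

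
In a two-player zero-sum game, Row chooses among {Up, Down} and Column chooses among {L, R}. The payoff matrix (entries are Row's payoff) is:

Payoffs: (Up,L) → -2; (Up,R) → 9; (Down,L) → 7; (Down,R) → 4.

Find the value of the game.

Row minima: Up → -2, Down → 4; maximin = 4.
Column maxima: L → 7, R → 9; minimax = 7.
4 ≠ 7, so there is no saddle point; optimal play is mixed.
Let Row play Up with probability p. Expected payoff against L: (-2)p + 7(1−p) = −9p + 7; against R: 9p + 4(1−p) = 5p + 4.
Setting these equal: −9p + 7 = 5p + 4 ⇒ −14p = -3 ⇒ p = 3/14, and the value is (-9)·(3/14) + 7 = 71/14.
For Column: with q = P(L), equating Up's and Down's payoffs gives −11q + 9 = 3q + 4 ⇒ q = 5/14.

71/14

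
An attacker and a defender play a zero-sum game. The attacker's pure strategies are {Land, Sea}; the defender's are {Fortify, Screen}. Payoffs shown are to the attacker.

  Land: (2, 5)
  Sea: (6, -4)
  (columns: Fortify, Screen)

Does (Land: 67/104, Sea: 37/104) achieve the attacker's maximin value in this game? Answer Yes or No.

Against Fortify this mix gives (67/104)·2 + (37/104)·6 = 89/26.
Against Screen this mix gives (67/104)·5 + (37/104)·(-4) = 187/104.
The defender will play Screen, holding the attacker to 187/104. Shifting weight toward the row that does better against Screen would raise this floor (the equalizing mix achieves 38/13 against both Screen and Fortify), so the proposed strategy is not optimal.

No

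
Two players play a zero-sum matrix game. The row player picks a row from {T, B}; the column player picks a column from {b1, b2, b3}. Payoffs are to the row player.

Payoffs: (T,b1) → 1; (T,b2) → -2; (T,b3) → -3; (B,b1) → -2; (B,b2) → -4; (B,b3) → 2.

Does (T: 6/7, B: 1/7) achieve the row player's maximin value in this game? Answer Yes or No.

Against b1 this mix gives (6/7)·1 + (1/7)·(-2) = 4/7.
Against b2 this mix gives (6/7)·(-2) + (1/7)·(-4) = -16/7.
Against b3 this mix gives (6/7)·(-3) + (1/7)·2 = -16/7.
All of the column player's active replies (b2, b3) yield -16/7, and no column does worse for the row player. The mix makes the column player indifferent and guarantees -16/7, so it is optimal.

Yes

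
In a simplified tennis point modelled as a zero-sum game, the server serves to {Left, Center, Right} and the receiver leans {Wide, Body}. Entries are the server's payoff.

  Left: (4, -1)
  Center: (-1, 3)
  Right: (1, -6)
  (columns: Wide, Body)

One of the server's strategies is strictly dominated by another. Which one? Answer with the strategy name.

Left gives a strictly higher payoff than Right against every column: 4 > 1, -1 > -6.
So Right is strictly dominated and the server never plays it.

Right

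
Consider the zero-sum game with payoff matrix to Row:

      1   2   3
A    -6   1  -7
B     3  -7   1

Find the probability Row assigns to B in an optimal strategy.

1/2

Row minima: A → -7, B → -7; maximin = -7.
Column maxima: 1 → 3, 2 → 1, 3 → 1; minimax = 1.
-7 ≠ 1, so there is no saddle point; optimal play is mixed.
1 is strictly dominated by 3 (it gives Row strictly more in every row), so Column never plays it.
On the remaining 2×2 (A, B vs 2, 3):
Let Row play A with probability p. Expected payoff against 2: 1p + (-7)(1−p) = 8p − 7; against 3: (-7)p + 1(1−p) = −8p + 1.
Setting these equal: 8p − 7 = −8p + 1 ⇒ 16p = 8 ⇒ p = 1/2, and the value is (8)·(1/2) − 7 = -3.
For Column: with q = P(2), equating A's and B's payoffs gives 8q − 7 = −8q + 1 ⇒ q = 1/2.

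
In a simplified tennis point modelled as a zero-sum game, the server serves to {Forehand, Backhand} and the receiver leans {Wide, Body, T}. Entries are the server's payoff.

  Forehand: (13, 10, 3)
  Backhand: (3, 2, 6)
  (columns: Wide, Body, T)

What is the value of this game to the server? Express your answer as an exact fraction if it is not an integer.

Row minima: Forehand → 3, Backhand → 2; maximin = 3.
Column maxima: Wide → 13, Body → 10, T → 6; minimax = 6.
3 ≠ 6, so there is no saddle point; optimal play is mixed.
Wide is strictly dominated by Body (it gives the server strictly more in every row), so the receiver never plays it.
On the remaining 2×2 (Forehand, Backhand vs Body, T):
Let the server play Forehand with probability p. Expected payoff against Body: 10p + 2(1−p) = 8p + 2; against T: 3p + 6(1−p) = −3p + 6.
Setting these equal: 8p + 2 = −3p + 6 ⇒ 11p = 4 ⇒ p = 4/11, and the value is (8)·(4/11) + 2 = 54/11.
For the receiver: with q = P(Body), equating Forehand's and Backhand's payoffs gives 7q + 3 = −4q + 6 ⇒ q = 3/11.

54/11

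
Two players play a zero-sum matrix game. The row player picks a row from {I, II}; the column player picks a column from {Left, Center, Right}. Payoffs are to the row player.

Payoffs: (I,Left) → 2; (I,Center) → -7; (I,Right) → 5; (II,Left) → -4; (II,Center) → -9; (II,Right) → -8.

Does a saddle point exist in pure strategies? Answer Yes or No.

Yes

Row minima: I → -7, II → -9; maximin = -7.
Column maxima: Left → 2, Center → -7, Right → 5; minimax = -7.
maximin = minimax = -7, so a saddle point exists.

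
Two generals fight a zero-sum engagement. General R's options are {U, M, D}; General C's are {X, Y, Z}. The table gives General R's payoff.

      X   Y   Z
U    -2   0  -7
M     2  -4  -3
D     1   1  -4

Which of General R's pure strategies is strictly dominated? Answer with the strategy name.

D gives a strictly higher payoff than U against every column: 1 > -2, 1 > 0, -4 > -7.
So U is strictly dominated and General R never plays it.

U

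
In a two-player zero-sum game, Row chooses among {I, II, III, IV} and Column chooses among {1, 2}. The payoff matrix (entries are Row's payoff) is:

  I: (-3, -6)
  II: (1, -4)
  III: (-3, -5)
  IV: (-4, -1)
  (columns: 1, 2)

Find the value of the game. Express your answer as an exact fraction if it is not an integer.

Row minima: I → -6, II → -4, III → -5, IV → -4; maximin = -4.
Column maxima: 1 → 1, 2 → -1; minimax = -1.
-4 ≠ -1, so there is no saddle point; optimal play is mixed.
I is strictly dominated by II, so Row never plays it.
III is strictly dominated by II, so Row never plays it.
On the remaining 2×2 (II, IV vs 1, 2):
Let Row play II with probability p. Expected payoff against 1: 1p + (-4)(1−p) = 5p − 4; against 2: (-4)p + (-1)(1−p) = −3p − 1.
Setting these equal: 5p − 4 = −3p − 1 ⇒ 8p = 3 ⇒ p = 3/8, and the value is (5)·(3/8) − 4 = -17/8.
For Column: with q = P(1), equating II's and IV's payoffs gives 5q − 4 = −3q − 1 ⇒ q = 3/8.

-17/8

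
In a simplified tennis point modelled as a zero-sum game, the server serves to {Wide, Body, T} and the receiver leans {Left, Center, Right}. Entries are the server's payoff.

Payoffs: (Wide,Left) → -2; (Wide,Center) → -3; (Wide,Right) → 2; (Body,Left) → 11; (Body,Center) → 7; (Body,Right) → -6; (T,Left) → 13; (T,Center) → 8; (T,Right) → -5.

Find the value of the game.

Row minima: Wide → -3, Body → -6, T → -5; maximin = -3.
Column maxima: Left → 13, Center → 8, Right → 2; minimax = 2.
-3 ≠ 2, so there is no saddle point; optimal play is mixed.
Body is strictly dominated by T, so the server never plays it.
Left is strictly dominated by Center (it gives the server strictly more in every row), so the receiver never plays it.
On the remaining 2×2 (Wide, T vs Center, Right):
Let the server play Wide with probability p. Expected payoff against Center: (-3)p + 8(1−p) = −11p + 8; against Right: 2p + (-5)(1−p) = 7p − 5.
Setting these equal: −11p + 8 = 7p − 5 ⇒ −18p = -13 ⇒ p = 13/18, and the value is (-11)·(13/18) + 8 = 1/18.
For the receiver: with q = P(Center), equating Wide's and T's payoffs gives −5q + 2 = 13q − 5 ⇒ q = 7/18.

1/18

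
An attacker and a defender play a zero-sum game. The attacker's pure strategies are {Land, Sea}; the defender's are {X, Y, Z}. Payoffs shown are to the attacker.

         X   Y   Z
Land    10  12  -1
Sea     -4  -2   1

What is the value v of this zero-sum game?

3/8

Row minima: Land → -1, Sea → -4; maximin = -1.
Column maxima: X → 10, Y → 12, Z → 1; minimax = 1.
-1 ≠ 1, so there is no saddle point; optimal play is mixed.
Y is strictly dominated by X (it gives the attacker strictly more in every row), so the defender never plays it.
On the remaining 2×2 (Land, Sea vs X, Z):
Let the attacker play Land with probability p. Expected payoff against X: 10p + (-4)(1−p) = 14p − 4; against Z: (-1)p + 1(1−p) = −2p + 1.
Setting these equal: 14p − 4 = −2p + 1 ⇒ 16p = 5 ⇒ p = 5/16, and the value is (14)·(5/16) − 4 = 3/8.
For the defender: with q = P(X), equating Land's and Sea's payoffs gives 11q − 1 = −5q + 1 ⇒ q = 1/8.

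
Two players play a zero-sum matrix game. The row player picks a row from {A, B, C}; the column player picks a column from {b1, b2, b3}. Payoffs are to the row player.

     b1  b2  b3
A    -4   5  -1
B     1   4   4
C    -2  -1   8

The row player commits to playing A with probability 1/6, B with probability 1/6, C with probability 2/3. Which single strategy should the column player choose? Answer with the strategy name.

If the column player plays b1, the row player's expected payoff is (1/6)·(-4) + (1/6)·1 + (2/3)·(-2) = -11/6.
If the column player plays b2, the row player's expected payoff is (1/6)·5 + (1/6)·4 + (2/3)·(-1) = 5/6.
If the column player plays b3, the row player's expected payoff is (1/6)·(-1) + (1/6)·4 + (2/3)·8 = 35/6.
The column player minimizes the row player's payoff; the smallest is -11/6, so the best response is b1.

b1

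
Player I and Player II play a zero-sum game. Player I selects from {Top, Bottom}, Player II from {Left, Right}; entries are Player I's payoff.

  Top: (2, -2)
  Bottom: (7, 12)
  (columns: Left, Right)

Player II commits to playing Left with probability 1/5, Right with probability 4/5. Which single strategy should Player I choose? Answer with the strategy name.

Expected payoff of Top: (1/5)·2 + (4/5)·(-2) = -6/5.
Expected payoff of Bottom: (1/5)·7 + (4/5)·12 = 11.
The largest is 11, so Player I's best response is Bottom.

Bottom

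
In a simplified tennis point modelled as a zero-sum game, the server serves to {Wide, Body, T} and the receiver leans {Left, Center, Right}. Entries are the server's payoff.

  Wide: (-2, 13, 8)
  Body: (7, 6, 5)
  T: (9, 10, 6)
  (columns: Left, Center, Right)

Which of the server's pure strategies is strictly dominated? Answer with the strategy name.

Body

T gives a strictly higher payoff than Body against every column: 9 > 7, 10 > 6, 6 > 5.
So Body is strictly dominated and the server never plays it.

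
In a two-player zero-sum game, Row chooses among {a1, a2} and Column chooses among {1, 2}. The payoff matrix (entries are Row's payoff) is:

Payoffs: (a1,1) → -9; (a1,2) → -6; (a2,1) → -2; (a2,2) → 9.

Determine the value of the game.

Row minima: a1 → -9, a2 → -2; maximin = -2.
Column maxima: 1 → -2, 2 → 9; minimax = -2.
Since maximin = minimax = -2, there is a saddle point and the value is -2.

-2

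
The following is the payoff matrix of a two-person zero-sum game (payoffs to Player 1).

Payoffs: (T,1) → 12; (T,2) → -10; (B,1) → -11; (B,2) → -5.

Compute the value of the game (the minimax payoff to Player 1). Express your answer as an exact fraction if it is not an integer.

Row minima: T → -10, B → -11; maximin = -10.
Column maxima: 1 → 12, 2 → -5; minimax = -5.
-10 ≠ -5, so there is no saddle point; optimal play is mixed.
Let Player 1 play T with probability p. Expected payoff against 1: 12p + (-11)(1−p) = 23p − 11; against 2: (-10)p + (-5)(1−p) = −5p − 5.
Setting these equal: 23p − 11 = −5p − 5 ⇒ 28p = 6 ⇒ p = 3/14, and the value is (23)·(3/14) − 11 = -85/14.
For Player 2: with q = P(1), equating T's and B's payoffs gives 22q − 10 = −6q − 5 ⇒ q = 5/28.

-85/14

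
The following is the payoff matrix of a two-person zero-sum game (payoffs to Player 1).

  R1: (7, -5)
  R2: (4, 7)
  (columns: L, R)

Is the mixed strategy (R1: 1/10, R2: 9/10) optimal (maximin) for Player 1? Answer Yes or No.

Against L this mix gives (1/10)·7 + (9/10)·4 = 43/10.
Against R this mix gives (1/10)·(-5) + (9/10)·7 = 29/5.
Player 2 will play L, holding Player 1 to 43/10. Shifting weight toward the row that does better against L would raise this floor (the equalizing mix achieves 23/5 against both L and R), so the proposed strategy is not optimal.

No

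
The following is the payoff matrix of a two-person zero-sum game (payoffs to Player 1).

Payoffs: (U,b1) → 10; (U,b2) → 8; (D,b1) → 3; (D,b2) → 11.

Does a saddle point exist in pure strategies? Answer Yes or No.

Row minima: U → 8, D → 3; maximin = 8.
Column maxima: b1 → 10, b2 → 11; minimax = 10.
8 ≠ 10, so no pure-strategy equilibrium exists.

No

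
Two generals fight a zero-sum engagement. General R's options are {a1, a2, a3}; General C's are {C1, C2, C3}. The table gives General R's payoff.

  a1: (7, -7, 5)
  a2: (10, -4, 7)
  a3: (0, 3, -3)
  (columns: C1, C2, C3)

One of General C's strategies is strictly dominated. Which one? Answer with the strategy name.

C3 holds General R's payoff strictly below C1 in every row: 5 < 7, 7 < 10, -3 < 0.
So C1 is strictly dominated for General C.

C1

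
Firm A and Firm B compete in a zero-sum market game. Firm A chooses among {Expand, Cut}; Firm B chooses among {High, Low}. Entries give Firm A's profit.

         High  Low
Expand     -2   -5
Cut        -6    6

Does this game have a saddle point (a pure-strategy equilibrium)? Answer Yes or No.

No

Row minima: Expand → -5, Cut → -6; maximin = -5.
Column maxima: High → -2, Low → 6; minimax = -2.
-5 ≠ -2, so no pure-strategy equilibrium exists.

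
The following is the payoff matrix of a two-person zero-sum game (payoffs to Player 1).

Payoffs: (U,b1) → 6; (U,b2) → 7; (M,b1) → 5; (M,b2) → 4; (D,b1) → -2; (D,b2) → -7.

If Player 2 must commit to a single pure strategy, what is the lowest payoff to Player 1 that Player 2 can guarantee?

6

Column maxima: b1 → 6, b2 → 7.
The smallest of these is 6.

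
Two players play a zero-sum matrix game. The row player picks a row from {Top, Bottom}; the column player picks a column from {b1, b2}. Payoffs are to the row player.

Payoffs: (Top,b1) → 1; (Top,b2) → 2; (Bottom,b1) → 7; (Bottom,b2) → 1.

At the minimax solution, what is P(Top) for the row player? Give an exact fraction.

Row minima: Top → 1, Bottom → 1; maximin = 1.
Column maxima: b1 → 7, b2 → 2; minimax = 2.
1 ≠ 2, so there is no saddle point; optimal play is mixed.
Let the row player play Top with probability p. Expected payoff against b1: 1p + 7(1−p) = −6p + 7; against b2: 2p + 1(1−p) = p + 1.
Setting these equal: −6p + 7 = p + 1 ⇒ −7p = -6 ⇒ p = 6/7, and the value is (-6)·(6/7) + 7 = 13/7.
For the column player: with q = P(b1), equating Top's and Bottom's payoffs gives −q + 2 = 6q + 1 ⇒ q = 1/7.

6/7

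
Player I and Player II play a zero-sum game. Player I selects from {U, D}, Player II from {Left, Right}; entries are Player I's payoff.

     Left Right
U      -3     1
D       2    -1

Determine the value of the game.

Row minima: U → -3, D → -1; maximin = -1.
Column maxima: Left → 2, Right → 1; minimax = 1.
-1 ≠ 1, so there is no saddle point; optimal play is mixed.
Let Player I play U with probability p. Expected payoff against Left: (-3)p + 2(1−p) = −5p + 2; against Right: 1p + (-1)(1−p) = 2p − 1.
Setting these equal: −5p + 2 = 2p − 1 ⇒ −7p = -3 ⇒ p = 3/7, and the value is (-5)·(3/7) + 2 = -1/7.
For Player II: with q = P(Left), equating U's and D's payoffs gives −4q + 1 = 3q − 1 ⇒ q = 2/7.

-1/7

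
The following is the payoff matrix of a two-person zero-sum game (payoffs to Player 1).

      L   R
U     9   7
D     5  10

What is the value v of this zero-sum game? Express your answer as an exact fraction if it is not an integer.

Row minima: U → 7, D → 5; maximin = 7.
Column maxima: L → 9, R → 10; minimax = 9.
7 ≠ 9, so there is no saddle point; optimal play is mixed.
Let Player 1 play U with probability p. Expected payoff against L: 9p + 5(1−p) = 4p + 5; against R: 7p + 10(1−p) = −3p + 10.
Setting these equal: 4p + 5 = −3p + 10 ⇒ 7p = 5 ⇒ p = 5/7, and the value is (4)·(5/7) + 5 = 55/7.
For Player 2: with q = P(L), equating U's and D's payoffs gives 2q + 7 = −5q + 10 ⇒ q = 3/7.

55/7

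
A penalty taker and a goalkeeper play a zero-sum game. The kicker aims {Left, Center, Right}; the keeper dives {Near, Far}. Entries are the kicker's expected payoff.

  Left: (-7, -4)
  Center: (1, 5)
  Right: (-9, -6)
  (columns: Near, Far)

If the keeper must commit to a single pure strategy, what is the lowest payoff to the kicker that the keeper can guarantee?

1

Column maxima: Near → 1, Far → 5.
The smallest of these is 1.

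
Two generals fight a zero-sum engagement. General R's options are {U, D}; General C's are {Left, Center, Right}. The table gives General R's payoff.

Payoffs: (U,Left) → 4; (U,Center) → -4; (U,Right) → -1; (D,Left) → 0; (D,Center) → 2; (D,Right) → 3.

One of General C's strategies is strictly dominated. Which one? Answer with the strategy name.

Center holds General R's payoff strictly below Right in every row: -4 < -1, 2 < 3.
So Right is strictly dominated for General C.

Right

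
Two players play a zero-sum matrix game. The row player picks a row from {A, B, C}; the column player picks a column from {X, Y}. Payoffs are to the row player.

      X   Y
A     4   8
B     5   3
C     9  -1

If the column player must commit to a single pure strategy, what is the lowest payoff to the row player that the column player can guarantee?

8

Column maxima: X → 9, Y → 8.
The smallest of these is 8.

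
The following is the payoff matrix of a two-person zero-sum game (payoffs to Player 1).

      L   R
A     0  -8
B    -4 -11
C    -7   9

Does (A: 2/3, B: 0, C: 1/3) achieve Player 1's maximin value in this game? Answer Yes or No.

Yes

Against L this mix gives (2/3)·0 + (1/3)·(-7) = -7/3.
Against R this mix gives (2/3)·(-8) + (1/3)·9 = -7/3.
All of Player 2's active replies (L, R) yield -7/3, and no column does worse for Player 1. The mix makes Player 2 indifferent and guarantees -7/3, so it is optimal.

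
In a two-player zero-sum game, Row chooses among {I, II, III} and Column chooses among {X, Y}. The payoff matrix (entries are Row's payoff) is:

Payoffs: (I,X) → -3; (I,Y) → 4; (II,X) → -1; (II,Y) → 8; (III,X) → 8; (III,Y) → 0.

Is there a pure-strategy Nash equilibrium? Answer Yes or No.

Row minima: I → -3, II → -1, III → 0; maximin = 0.
Column maxima: X → 8, Y → 8; minimax = 8.
0 ≠ 8, so no pure-strategy equilibrium exists.

No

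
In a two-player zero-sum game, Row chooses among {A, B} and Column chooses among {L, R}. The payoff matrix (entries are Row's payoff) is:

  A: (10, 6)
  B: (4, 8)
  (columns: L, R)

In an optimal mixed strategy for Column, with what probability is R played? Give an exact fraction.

3/4

Row minima: A → 6, B → 4; maximin = 6.
Column maxima: L → 10, R → 8; minimax = 8.
6 ≠ 8, so there is no saddle point; optimal play is mixed.
Let Row play A with probability p. Expected payoff against L: 10p + 4(1−p) = 6p + 4; against R: 6p + 8(1−p) = −2p + 8.
Setting these equal: 6p + 4 = −2p + 8 ⇒ 8p = 4 ⇒ p = 1/2, and the value is (6)·(1/2) + 4 = 7.
For Column: with q = P(L), equating A's and B's payoffs gives 4q + 6 = −4q + 8 ⇒ q = 1/4.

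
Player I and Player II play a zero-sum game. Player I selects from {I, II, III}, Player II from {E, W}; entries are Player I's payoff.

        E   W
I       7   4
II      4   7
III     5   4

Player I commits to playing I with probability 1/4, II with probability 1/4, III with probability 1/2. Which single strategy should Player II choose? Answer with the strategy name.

If Player II plays E, Player I's expected payoff is (1/4)·7 + (1/4)·4 + (1/2)·5 = 21/4.
If Player II plays W, Player I's expected payoff is (1/4)·4 + (1/4)·7 + (1/2)·4 = 19/4.
Player II minimizes Player I's payoff; the smallest is 19/4, so the best response is W.

W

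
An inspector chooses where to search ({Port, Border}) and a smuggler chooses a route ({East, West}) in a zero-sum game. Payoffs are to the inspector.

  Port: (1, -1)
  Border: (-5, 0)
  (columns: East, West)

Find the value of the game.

Row minima: Port → -1, Border → -5; maximin = -1.
Column maxima: East → 1, West → 0; minimax = 0.
-1 ≠ 0, so there is no saddle point; optimal play is mixed.
Let the inspector play Port with probability p. Expected payoff against East: 1p + (-5)(1−p) = 6p − 5; against West: (-1)p + 0(1−p) = −p.
Setting these equal: 6p − 5 = −p ⇒ 7p = 5 ⇒ p = 5/7, and the value is (6)·(5/7) − 5 = -5/7.
For the smuggler: with q = P(East), equating Port's and Border's payoffs gives 2q − 1 = −5q ⇒ q = 1/7.

-5/7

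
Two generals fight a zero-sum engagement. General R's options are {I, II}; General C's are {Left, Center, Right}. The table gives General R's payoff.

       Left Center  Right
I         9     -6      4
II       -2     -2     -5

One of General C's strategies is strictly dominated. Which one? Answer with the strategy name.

Right holds General R's payoff strictly below Left in every row: 4 < 9, -5 < -2.
So Left is strictly dominated for General C.

Left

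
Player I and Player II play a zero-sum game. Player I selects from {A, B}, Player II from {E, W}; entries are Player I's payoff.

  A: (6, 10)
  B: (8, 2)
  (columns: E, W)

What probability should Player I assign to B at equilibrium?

Row minima: A → 6, B → 2; maximin = 6.
Column maxima: E → 8, W → 10; minimax = 8.
6 ≠ 8, so there is no saddle point; optimal play is mixed.
Let Player I play A with probability p. Expected payoff against E: 6p + 8(1−p) = −2p + 8; against W: 10p + 2(1−p) = 8p + 2.
Setting these equal: −2p + 8 = 8p + 2 ⇒ −10p = -6 ⇒ p = 3/5, and the value is (-2)·(3/5) + 8 = 34/5.
For Player II: with q = P(E), equating A's and B's payoffs gives −4q + 10 = 6q + 2 ⇒ q = 4/5.

2/5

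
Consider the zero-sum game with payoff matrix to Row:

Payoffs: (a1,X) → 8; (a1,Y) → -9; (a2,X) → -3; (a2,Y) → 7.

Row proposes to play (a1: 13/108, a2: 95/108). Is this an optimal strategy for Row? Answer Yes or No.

No

Against X this mix gives (13/108)·8 + (95/108)·(-3) = -181/108.
Against Y this mix gives (13/108)·(-9) + (95/108)·7 = 137/27.
Column will play X, holding Row to -181/108. Shifting weight toward the row that does better against X would raise this floor (the equalizing mix achieves 29/27 against both X and Y), so the proposed strategy is not optimal.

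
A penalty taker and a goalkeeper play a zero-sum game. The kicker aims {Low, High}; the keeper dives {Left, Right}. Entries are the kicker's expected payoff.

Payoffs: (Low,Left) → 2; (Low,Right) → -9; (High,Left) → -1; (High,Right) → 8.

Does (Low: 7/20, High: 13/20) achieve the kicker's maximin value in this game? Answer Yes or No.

Against Left this mix gives (7/20)·2 + (13/20)·(-1) = 1/20.
Against Right this mix gives (7/20)·(-9) + (13/20)·8 = 41/20.
The keeper will play Left, holding the kicker to 1/20. Shifting weight toward the row that does better against Left would raise this floor (the equalizing mix achieves 7/20 against both Left and Right), so the proposed strategy is not optimal.

No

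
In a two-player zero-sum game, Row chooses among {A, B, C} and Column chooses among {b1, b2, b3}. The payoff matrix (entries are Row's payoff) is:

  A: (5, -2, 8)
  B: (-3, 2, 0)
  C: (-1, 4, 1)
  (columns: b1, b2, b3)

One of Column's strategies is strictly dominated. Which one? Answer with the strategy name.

b1 holds Row's payoff strictly below b3 in every row: 5 < 8, -3 < 0, -1 < 1.
So b3 is strictly dominated for Column.

b3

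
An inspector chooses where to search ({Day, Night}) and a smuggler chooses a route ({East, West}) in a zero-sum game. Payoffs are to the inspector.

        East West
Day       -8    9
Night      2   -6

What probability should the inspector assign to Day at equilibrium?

8/25

Row minima: Day → -8, Night → -6; maximin = -6.
Column maxima: East → 2, West → 9; minimax = 2.
-6 ≠ 2, so there is no saddle point; optimal play is mixed.
Let the inspector play Day with probability p. Expected payoff against East: (-8)p + 2(1−p) = −10p + 2; against West: 9p + (-6)(1−p) = 15p − 6.
Setting these equal: −10p + 2 = 15p − 6 ⇒ −25p = -8 ⇒ p = 8/25, and the value is (-10)·(8/25) + 2 = -6/5.
For the smuggler: with q = P(East), equating Day's and Night's payoffs gives −17q + 9 = 8q − 6 ⇒ q = 3/5.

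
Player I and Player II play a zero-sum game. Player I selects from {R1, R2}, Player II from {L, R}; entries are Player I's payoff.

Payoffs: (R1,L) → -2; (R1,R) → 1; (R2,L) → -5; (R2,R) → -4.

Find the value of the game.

-2

Row minima: R1 → -2, R2 → -5; maximin = -2.
Column maxima: L → -2, R → 1; minimax = -2.
Since maximin = minimax = -2, there is a saddle point and the value is -2.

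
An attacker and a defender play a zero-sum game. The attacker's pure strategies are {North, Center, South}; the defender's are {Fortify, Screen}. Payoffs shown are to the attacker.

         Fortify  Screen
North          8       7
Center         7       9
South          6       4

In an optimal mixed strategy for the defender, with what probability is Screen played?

1/3

Row minima: North → 7, Center → 7, South → 4; maximin = 7.
Column maxima: Fortify → 8, Screen → 9; minimax = 8.
7 ≠ 8, so there is no saddle point; optimal play is mixed.
South is strictly dominated by North, so the attacker never plays it.
On the remaining 2×2 (North, Center vs Fortify, Screen):
Let the attacker play North with probability p. Expected payoff against Fortify: 8p + 7(1−p) = p + 7; against Screen: 7p + 9(1−p) = −2p + 9.
Setting these equal: p + 7 = −2p + 9 ⇒ 3p = 2 ⇒ p = 2/3, and the value is (1)·(2/3) + 7 = 23/3.
For the defender: with q = P(Fortify), equating North's and Center's payoffs gives q + 7 = −2q + 9 ⇒ q = 2/3.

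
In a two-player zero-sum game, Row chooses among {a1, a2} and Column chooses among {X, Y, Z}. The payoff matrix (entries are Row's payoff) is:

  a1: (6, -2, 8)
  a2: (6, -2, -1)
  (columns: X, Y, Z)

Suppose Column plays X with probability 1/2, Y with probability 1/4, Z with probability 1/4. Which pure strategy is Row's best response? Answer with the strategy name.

Expected payoff of a1: (1/2)·6 + (1/4)·(-2) + (1/4)·8 = 9/2.
Expected payoff of a2: (1/2)·6 + (1/4)·(-2) + (1/4)·(-1) = 9/4.
The largest is 9/2, so Row's best response is a1.

a1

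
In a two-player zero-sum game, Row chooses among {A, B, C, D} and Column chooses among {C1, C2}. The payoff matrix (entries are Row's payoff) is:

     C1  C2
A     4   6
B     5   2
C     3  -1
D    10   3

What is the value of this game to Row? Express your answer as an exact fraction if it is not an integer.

Row minima: A → 4, B → 2, C → -1, D → 3; maximin = 4.
Column maxima: C1 → 10, C2 → 6; minimax = 6.
4 ≠ 6, so there is no saddle point; optimal play is mixed.
B is strictly dominated by D, so Row never plays it.
C is strictly dominated by A, so Row never plays it.
On the remaining 2×2 (A, D vs C1, C2):
Let Row play A with probability p. Expected payoff against C1: 4p + 10(1−p) = −6p + 10; against C2: 6p + 3(1−p) = 3p + 3.
Setting these equal: −6p + 10 = 3p + 3 ⇒ −9p = -7 ⇒ p = 7/9, and the value is (-6)·(7/9) + 10 = 16/3.
For Column: with q = P(C1), equating A's and D's payoffs gives −2q + 6 = 7q + 3 ⇒ q = 1/3.

16/3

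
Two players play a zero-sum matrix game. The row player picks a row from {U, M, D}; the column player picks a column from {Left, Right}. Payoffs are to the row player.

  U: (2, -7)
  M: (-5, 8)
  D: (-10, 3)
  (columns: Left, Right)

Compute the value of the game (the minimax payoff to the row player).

Row minima: U → -7, M → -5, D → -10; maximin = -5.
Column maxima: Left → 2, Right → 8; minimax = 2.
-5 ≠ 2, so there is no saddle point; optimal play is mixed.
D is strictly dominated by M, so the row player never plays it.
On the remaining 2×2 (U, M vs Left, Right):
Let the row player play U with probability p. Expected payoff against Left: 2p + (-5)(1−p) = 7p − 5; against Right: (-7)p + 8(1−p) = −15p + 8.
Setting these equal: 7p − 5 = −15p + 8 ⇒ 22p = 13 ⇒ p = 13/22, and the value is (7)·(13/22) − 5 = -19/22.
For the column player: with q = P(Left), equating U's and M's payoffs gives 9q − 7 = −13q + 8 ⇒ q = 15/22.

-19/22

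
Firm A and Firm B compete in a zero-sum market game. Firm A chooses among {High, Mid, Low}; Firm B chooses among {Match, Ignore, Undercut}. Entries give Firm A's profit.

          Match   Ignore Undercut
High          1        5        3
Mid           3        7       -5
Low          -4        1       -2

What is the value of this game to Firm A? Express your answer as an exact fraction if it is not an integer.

Row minima: High → 1, Mid → -5, Low → -4; maximin = 1.
Column maxima: Match → 3, Ignore → 7, Undercut → 3; minimax = 3.
1 ≠ 3, so there is no saddle point; optimal play is mixed.
Low is strictly dominated by High, so Firm A never plays it.
Ignore is strictly dominated by Match (it gives Firm A strictly more in every row), so Firm B never plays it.
On the remaining 2×2 (High, Mid vs Match, Undercut):
Let Firm A play High with probability p. Expected payoff against Match: 1p + 3(1−p) = −2p + 3; against Undercut: 3p + (-5)(1−p) = 8p − 5.
Setting these equal: −2p + 3 = 8p − 5 ⇒ −10p = -8 ⇒ p = 4/5, and the value is (-2)·(4/5) + 3 = 7/5.
For Firm B: with q = P(Match), equating High's and Mid's payoffs gives −2q + 3 = 8q − 5 ⇒ q = 4/5.

7/5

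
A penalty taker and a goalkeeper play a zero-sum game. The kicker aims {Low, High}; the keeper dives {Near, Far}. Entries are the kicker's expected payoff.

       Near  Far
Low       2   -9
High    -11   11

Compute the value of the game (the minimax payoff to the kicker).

-7/3

Row minima: Low → -9, High → -11; maximin = -9.
Column maxima: Near → 2, Far → 11; minimax = 2.
-9 ≠ 2, so there is no saddle point; optimal play is mixed.
Let the kicker play Low with probability p. Expected payoff against Near: 2p + (-11)(1−p) = 13p − 11; against Far: (-9)p + 11(1−p) = −20p + 11.
Setting these equal: 13p − 11 = −20p + 11 ⇒ 33p = 22 ⇒ p = 2/3, and the value is (13)·(2/3) − 11 = -7/3.
For the keeper: with q = P(Near), equating Low's and High's payoffs gives 11q − 9 = −22q + 11 ⇒ q = 20/33.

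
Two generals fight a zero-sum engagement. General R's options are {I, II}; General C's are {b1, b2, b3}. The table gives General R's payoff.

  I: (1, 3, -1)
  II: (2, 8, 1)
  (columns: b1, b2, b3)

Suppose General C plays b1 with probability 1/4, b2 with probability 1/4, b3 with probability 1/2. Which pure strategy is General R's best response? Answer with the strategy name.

II

Expected payoff of I: (1/4)·1 + (1/4)·3 + (1/2)·(-1) = 1/2.
Expected payoff of II: (1/4)·2 + (1/4)·8 + (1/2)·1 = 3.
The largest is 3, so General R's best response is II.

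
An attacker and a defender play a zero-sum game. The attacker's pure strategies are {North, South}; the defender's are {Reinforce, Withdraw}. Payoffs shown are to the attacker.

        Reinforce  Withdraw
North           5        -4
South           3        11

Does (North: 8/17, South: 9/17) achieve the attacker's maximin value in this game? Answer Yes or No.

Against Reinforce this mix gives (8/17)·5 + (9/17)·3 = 67/17.
Against Withdraw this mix gives (8/17)·(-4) + (9/17)·11 = 67/17.
All of the defender's active replies (Reinforce, Withdraw) yield 67/17, and no column does worse for the attacker. The mix makes the defender indifferent and guarantees 67/17, so it is optimal.

Yes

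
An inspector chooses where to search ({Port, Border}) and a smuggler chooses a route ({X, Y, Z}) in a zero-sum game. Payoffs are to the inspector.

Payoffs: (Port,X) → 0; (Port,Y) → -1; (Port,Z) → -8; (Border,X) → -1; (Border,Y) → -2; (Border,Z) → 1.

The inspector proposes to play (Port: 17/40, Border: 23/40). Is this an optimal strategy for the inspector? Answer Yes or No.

Against X this mix gives (17/40)·0 + (23/40)·(-1) = -23/40.
Against Y this mix gives (17/40)·(-1) + (23/40)·(-2) = -63/40.
Against Z this mix gives (17/40)·(-8) + (23/40)·1 = -113/40.
The smuggler will play Z, holding the inspector to -113/40. Shifting weight toward the row that does better against Z would raise this floor (the equalizing mix achieves -17/10 against both Z and Y), so the proposed strategy is not optimal.

No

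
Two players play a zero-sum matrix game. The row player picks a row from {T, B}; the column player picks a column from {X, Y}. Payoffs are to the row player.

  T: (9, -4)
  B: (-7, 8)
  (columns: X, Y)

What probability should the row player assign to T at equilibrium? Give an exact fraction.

Row minima: T → -4, B → -7; maximin = -4.
Column maxima: X → 9, Y → 8; minimax = 8.
-4 ≠ 8, so there is no saddle point; optimal play is mixed.
Let the row player play T with probability p. Expected payoff against X: 9p + (-7)(1−p) = 16p − 7; against Y: (-4)p + 8(1−p) = −12p + 8.
Setting these equal: 16p − 7 = −12p + 8 ⇒ 28p = 15 ⇒ p = 15/28, and the value is (16)·(15/28) − 7 = 11/7.
For the column player: with q = P(X), equating T's and B's payoffs gives 13q − 4 = −15q + 8 ⇒ q = 3/7.

15/28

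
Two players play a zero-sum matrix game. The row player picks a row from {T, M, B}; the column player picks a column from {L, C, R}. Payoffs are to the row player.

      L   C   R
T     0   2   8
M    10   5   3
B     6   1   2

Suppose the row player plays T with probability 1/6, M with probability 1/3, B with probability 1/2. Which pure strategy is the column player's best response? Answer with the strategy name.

If the column player plays L, the row player's expected payoff is (1/6)·0 + (1/3)·10 + (1/2)·6 = 19/3.
If the column player plays C, the row player's expected payoff is (1/6)·2 + (1/3)·5 + (1/2)·1 = 5/2.
If the column player plays R, the row player's expected payoff is (1/6)·8 + (1/3)·3 + (1/2)·2 = 10/3.
The column player minimizes the row player's payoff; the smallest is 5/2, so the best response is C.

C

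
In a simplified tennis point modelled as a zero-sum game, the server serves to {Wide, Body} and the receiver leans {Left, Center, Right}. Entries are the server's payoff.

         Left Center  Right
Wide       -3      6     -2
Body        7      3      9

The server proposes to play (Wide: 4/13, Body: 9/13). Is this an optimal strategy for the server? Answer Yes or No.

Against Left this mix gives (4/13)·(-3) + (9/13)·7 = 51/13.
Against Center this mix gives (4/13)·6 + (9/13)·3 = 51/13.
Against Right this mix gives (4/13)·(-2) + (9/13)·9 = 73/13.
All of the receiver's active replies (Left, Center) yield 51/13, and no column does worse for the server. The mix makes the receiver indifferent and guarantees 51/13, so it is optimal.

Yes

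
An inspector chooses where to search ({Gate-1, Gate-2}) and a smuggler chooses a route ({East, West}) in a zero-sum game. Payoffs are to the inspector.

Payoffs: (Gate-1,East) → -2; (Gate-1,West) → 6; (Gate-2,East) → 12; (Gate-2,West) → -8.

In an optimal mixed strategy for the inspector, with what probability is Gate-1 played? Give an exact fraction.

Row minima: Gate-1 → -2, Gate-2 → -8; maximin = -2.
Column maxima: East → 12, West → 6; minimax = 6.
-2 ≠ 6, so there is no saddle point; optimal play is mixed.
Let the inspector play Gate-1 with probability p. Expected payoff against East: (-2)p + 12(1−p) = −14p + 12; against West: 6p + (-8)(1−p) = 14p − 8.
Setting these equal: −14p + 12 = 14p − 8 ⇒ −28p = -20 ⇒ p = 5/7, and the value is (-14)·(5/7) + 12 = 2.
For the smuggler: with q = P(East), equating Gate-1's and Gate-2's payoffs gives −8q + 6 = 20q − 8 ⇒ q = 1/2.

5/7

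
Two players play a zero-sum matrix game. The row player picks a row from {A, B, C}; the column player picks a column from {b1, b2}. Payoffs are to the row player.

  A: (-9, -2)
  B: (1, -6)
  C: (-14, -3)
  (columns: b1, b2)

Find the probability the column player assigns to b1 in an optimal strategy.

2/7

Row minima: A → -9, B → -6, C → -14; maximin = -6.
Column maxima: b1 → 1, b2 → -2; minimax = -2.
-6 ≠ -2, so there is no saddle point; optimal play is mixed.
C is strictly dominated by A, so the row player never plays it.
On the remaining 2×2 (A, B vs b1, b2):
Let the row player play A with probability p. Expected payoff against b1: (-9)p + 1(1−p) = −10p + 1; against b2: (-2)p + (-6)(1−p) = 4p − 6.
Setting these equal: −10p + 1 = 4p − 6 ⇒ −14p = -7 ⇒ p = 1/2, and the value is (-10)·(1/2) + 1 = -4.
For the column player: with q = P(b1), equating A's and B's payoffs gives −7q − 2 = 7q − 6 ⇒ q = 2/7.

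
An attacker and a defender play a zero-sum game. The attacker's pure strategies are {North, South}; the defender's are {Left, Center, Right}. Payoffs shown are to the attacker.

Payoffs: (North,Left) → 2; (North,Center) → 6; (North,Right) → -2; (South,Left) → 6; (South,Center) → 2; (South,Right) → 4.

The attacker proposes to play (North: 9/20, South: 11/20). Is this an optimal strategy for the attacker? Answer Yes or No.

No

Against Left this mix gives (9/20)·2 + (11/20)·6 = 21/5.
Against Center this mix gives (9/20)·6 + (11/20)·2 = 19/5.
Against Right this mix gives (9/20)·(-2) + (11/20)·4 = 13/10.
The defender will play Right, holding the attacker to 13/10. Shifting weight toward the row that does better against Right would raise this floor (the equalizing mix achieves 14/5 against both Right and Center), so the proposed strategy is not optimal.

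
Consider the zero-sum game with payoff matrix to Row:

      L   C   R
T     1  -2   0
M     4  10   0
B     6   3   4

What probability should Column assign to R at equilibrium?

Row minima: T → -2, M → 0, B → 3; maximin = 3.
Column maxima: L → 6, C → 10, R → 4; minimax = 4.
3 ≠ 4, so there is no saddle point; optimal play is mixed.
T is strictly dominated by B, so Row never plays it.
L is strictly dominated by R (it gives Row strictly more in every row), so Column never plays it.
On the remaining 2×2 (M, B vs C, R):
Let Row play M with probability p. Expected payoff against C: 10p + 3(1−p) = 7p + 3; against R: 0p + 4(1−p) = −4p + 4.
Setting these equal: 7p + 3 = −4p + 4 ⇒ 11p = 1 ⇒ p = 1/11, and the value is (7)·(1/11) + 3 = 40/11.
For Column: with q = P(C), equating M's and B's payoffs gives 10q = −q + 4 ⇒ q = 4/11.

7/11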